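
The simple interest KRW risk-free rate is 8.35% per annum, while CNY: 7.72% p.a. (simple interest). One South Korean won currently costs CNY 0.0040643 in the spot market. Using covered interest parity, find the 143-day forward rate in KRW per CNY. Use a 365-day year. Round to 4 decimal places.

246.6343

T = 143/365 years.
CNY growth factor: 1 + 0.0772×143/365 = 1.030245479.
KRW accumulates by 1 + 0.0835×143/365 = 1.032713699.
So F = 0.0040643 × 1.030245479 / 1.032713699 = 0.00405458619 (CNY/KRW).
Quoted the other way: 1/0.00405458619 = 246.6343 KRW per CNY.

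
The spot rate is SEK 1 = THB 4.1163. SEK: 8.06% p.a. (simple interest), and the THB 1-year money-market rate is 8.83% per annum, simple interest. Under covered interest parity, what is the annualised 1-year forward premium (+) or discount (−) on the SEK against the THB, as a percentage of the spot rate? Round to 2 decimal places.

T = 1 year.
No-arbitrage forward: 4.1163 × 1.088300 / 1.080600 = 4.1456314 THB/SEK.
(F − S)/S ÷ T = (4.1456314 − 4.1163)/4.1163/1 = 0.007126 → 0.71%.

+0.71%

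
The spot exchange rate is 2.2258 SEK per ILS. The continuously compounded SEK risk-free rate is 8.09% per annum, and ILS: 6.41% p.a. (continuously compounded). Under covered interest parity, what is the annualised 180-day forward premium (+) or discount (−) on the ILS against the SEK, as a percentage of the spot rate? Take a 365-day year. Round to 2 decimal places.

T = 180/365 years.
F = S · g_SEK/g_ILS = 2.2258 × 1.0407024/1.0321159 = 2.2443171.
Annualised premium = (F − S)/S × (1/T) = (2.2443171 − 2.2258)/2.2258 ÷ (180/365) = 1.69%.

+1.69%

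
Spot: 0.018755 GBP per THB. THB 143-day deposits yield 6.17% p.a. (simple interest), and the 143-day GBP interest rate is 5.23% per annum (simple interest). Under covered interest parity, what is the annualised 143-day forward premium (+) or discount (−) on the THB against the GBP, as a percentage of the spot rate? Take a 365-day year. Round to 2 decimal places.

-0.92%

T = 143/365 years.
F = S · g_GBP/g_THB = 0.018755 × 1.0204901/1.0241729 = 0.018687559.
Annualised premium = (F − S)/S × (1/T) = (0.018687559 − 0.018755)/0.018755 ÷ (143/365) = -0.92%.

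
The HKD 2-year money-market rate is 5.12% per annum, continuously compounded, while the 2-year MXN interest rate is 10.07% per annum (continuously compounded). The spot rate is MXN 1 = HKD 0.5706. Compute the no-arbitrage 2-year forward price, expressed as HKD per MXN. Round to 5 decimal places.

T = 2 years.
HKD growth factor: e^(0.0512×2) = 1.1078265.
MXN growth factor: e^(0.1007×2) = 1.2231139.
Forward (HKD per MXN) = 0.5706 × 1.1078265 / 1.2231139 = 0.5168168.

0.51682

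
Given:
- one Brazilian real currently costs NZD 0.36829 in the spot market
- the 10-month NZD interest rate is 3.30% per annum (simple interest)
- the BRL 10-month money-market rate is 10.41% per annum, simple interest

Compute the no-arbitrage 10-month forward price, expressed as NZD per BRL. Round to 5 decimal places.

T = 10/12 years.
Growth of 1 NZD over T: 1 + 0.0330×10/12 = 1.027500.
BRL accumulates by 1 + 0.1041×10/12 = 1.086750.
So F = 0.36829 × 1.027500 / 1.086750 = 0.3482107 (NZD/BRL).

0.34821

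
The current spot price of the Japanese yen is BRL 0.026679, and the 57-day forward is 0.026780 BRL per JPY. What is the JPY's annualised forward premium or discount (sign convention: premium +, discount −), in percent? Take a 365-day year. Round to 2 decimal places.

+2.42%

T = 57/365 years.
Period premium: (0.026780 − 0.026679)/0.026679 = 0.0037857.
Per annum: 0.0037857 / (57/365) = 0.024242 = 2.42%.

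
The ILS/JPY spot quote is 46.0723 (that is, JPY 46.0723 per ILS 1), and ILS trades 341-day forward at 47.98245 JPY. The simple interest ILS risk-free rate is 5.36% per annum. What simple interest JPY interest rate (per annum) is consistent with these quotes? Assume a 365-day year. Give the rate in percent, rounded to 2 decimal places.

T = 341/365 years.
F/S = 47.98245/46.0723 = 1.0414598 = (growth of JPY) / (growth of ILS).
The ILS side grows by 1 + 0.0536×341/365 = 1.0500756.
So the JPY growth factor = 1.0936115.
(1.0936115 − 1)/T = 0.100200, i.e. 10.02%.

10.02%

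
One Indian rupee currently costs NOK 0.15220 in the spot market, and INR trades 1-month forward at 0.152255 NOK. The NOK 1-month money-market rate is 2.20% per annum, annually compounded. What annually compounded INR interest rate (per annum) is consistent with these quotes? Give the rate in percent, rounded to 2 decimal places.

1.76%

T = 1/12 years.
F/S = 0.152255/0.1522 = 1.0003614 = (growth of NOK) / (growth of INR).
The NOK side grows by (1 + 0.0220)^(1/12) = 1.0018151.
That pins the INR growth at 1.0014532.
r = 1.0014532^(12/1) − 1 = 0.017578 → 1.76%.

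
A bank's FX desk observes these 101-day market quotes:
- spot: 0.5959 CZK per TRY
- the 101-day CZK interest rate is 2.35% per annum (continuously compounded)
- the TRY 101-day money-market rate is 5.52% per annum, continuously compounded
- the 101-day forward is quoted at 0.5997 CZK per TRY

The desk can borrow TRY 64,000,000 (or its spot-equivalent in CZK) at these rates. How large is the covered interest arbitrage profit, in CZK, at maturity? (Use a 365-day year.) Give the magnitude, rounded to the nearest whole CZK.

CZK 585,142

T = 101/365 years.
Invest the TRY and cover forward: 64,000,000 × 1.0153917723 × 0.5997 = CZK 38,971,548.53.
Convert at spot and invest in CZK: 64,000,000 × 0.5959 × 1.0065239284 = CZK 38,386,406.97.
The quoted forward overvalues TRY, so borrow CZK, buy TRY at spot, deposit the TRY at 5.52%, and sell the proceeds forward at 0.5997.
Profit = 38,971,548.53 − 38,386,406.97 = CZK 585,142.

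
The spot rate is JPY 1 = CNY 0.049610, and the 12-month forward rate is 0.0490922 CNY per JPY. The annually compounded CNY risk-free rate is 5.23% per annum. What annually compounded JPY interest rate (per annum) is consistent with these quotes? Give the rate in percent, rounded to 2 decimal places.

6.34%

T = 1 year.
By CIP, F/S equals the CNY-to-JPY growth ratio: 0.0490922/0.04961 = 0.9895626.
CNY growth factor: (1 + 0.0523)^1 = 1.052300.
So the JPY growth factor = 1.0633991.
Annualise: 1.0633991^(1/1) − 1 = 0.063399 = 6.34%.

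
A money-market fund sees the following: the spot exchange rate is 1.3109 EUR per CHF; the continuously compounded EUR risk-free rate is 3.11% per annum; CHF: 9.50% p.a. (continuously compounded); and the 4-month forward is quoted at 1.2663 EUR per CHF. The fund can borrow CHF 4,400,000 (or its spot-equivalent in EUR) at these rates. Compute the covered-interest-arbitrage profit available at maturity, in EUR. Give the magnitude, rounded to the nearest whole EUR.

EUR 77,084

T = 4/12 years.
Route A — deposit CHF, sell forward: 4,400,000 × 1.03217339 × 1.2663 = EUR 5,750,981.12.
Route B — convert at spot, deposit EUR: 4,400,000 × 1.3109 × 1.010420587 = EUR 5,828,065.53.
The quoted forward undervalues CHF, so borrow CHF, convert to EUR at spot, deposit the EUR at 3.11%, and buy CHF forward at 1.2663 to cover the loan.
Profit = 5,828,065.53 − 5,750,981.12 = EUR 77,084.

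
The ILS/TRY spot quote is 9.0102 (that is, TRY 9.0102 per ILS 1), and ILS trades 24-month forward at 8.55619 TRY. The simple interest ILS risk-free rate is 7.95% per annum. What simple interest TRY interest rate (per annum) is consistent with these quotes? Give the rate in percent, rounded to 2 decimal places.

5.03%

T = 2 years.
By CIP, F/S equals the TRY-to-ILS growth ratio: 8.55619/9.0102 = 0.9496116.
The ILS side grows by 1 + 0.0795×2 = 1.159000.
So the TRY growth factor = 1.1005998.
r = (1.1005998 − 1)/2 = 0.050300 → 5.03%.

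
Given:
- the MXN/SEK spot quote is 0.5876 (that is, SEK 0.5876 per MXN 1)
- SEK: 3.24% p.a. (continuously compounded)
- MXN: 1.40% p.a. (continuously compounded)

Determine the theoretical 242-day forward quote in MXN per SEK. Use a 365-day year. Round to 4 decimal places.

1.6812

T = 242/365 years.
Growth of 1 SEK over T: e^(0.0324×242/365) = 1.021714.
MXN growth factor: e^(0.0140×242/365) = 1.0093254.
So F = 0.5876 × 1.021714 / 1.0093254 = 0.5948123 (SEK/MXN).
Quoted the other way: 1/0.5948123 = 1.6812 MXN per SEK.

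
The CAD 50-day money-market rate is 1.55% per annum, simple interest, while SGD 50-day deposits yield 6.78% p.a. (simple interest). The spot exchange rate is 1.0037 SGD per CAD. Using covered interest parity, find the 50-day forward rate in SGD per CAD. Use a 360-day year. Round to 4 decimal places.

T = 50/360 years.
Growth of 1 SGD over T: 1 + 0.0678×50/360 = 1.0094167.
Growth of 1 CAD over T: 1 + 0.0155×50/360 = 1.0021528.
CIP: F = S · (grow SGD)/(grow CAD) = 1.0037 × 1.0094167/1.0021528 = 1.010975 SGD per CAD.

1.0110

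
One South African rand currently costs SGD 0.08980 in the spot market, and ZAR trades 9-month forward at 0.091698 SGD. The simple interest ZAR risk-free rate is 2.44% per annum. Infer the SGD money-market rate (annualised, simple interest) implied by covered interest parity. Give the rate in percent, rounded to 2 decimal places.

T = 9/12 years.
CIP gives F = S · g_SGD/g_ZAR, so g_SGD/g_ZAR = 0.091698/0.0898 = 1.0211359.
ZAR growth factor: 1 + 0.0244×9/12 = 1.018300.
Hence g_SGD = 1.0398227.
(1.0398227 − 1)/T = 0.053097, i.e. 5.31%.

5.31%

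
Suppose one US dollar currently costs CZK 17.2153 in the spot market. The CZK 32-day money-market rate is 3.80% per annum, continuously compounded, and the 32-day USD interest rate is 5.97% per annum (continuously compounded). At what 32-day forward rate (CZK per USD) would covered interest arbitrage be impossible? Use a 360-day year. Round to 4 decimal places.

T = 32/360 years.
CZK accumulates by e^(0.0380×32/360) = 1.00338349.
USD growth factor: e^(0.0597×32/360) = 1.00532077.
CIP: F = S · (grow CZK)/(grow USD) = 17.2153 × 1.00338349/1.00532077 = 17.182126 CZK per USD.

17.1821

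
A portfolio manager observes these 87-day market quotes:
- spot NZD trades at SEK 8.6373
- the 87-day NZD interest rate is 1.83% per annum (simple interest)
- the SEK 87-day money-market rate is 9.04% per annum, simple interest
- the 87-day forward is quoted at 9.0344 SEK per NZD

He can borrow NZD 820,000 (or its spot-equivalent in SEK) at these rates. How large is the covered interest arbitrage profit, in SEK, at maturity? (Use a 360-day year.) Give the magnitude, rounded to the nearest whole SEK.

SEK 203,654

T = 87/360 years.
Invest the NZD and cover forward: 820,000 × 1.0044225 × 9.0344 = SEK 7,440,970.80.
Convert at spot and invest in SEK: 820,000 × 8.6373 × 1.021846667 = SEK 7,237,316.90.
The quoted forward overvalues NZD, so borrow SEK, buy NZD at spot, deposit the NZD at 1.83%, and sell the proceeds forward at 9.0344.
The gap between the two covered legs is SEK 203,654.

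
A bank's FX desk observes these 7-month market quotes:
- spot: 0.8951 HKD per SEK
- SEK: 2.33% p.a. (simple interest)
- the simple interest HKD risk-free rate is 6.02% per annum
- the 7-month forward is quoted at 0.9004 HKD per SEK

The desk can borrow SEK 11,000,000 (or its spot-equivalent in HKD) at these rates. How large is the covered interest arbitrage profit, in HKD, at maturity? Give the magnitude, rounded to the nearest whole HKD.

HKD 152,845

T = 7/12 years.
Invest the SEK and cover forward: 11,000,000 × 1.013591667 × 0.9004 = HKD 10,039,017.31.
Convert at spot and invest in HKD: 11,000,000 × 0.8951 × 1.035116667 = HKD 10,191,862.21.
The quoted forward undervalues SEK, so borrow SEK, convert to HKD at spot, deposit the HKD at 6.02%, and buy SEK forward at 0.9004 to cover the loan.
Profit = 10,191,862.21 − 10,039,017.31 = HKD 152,845.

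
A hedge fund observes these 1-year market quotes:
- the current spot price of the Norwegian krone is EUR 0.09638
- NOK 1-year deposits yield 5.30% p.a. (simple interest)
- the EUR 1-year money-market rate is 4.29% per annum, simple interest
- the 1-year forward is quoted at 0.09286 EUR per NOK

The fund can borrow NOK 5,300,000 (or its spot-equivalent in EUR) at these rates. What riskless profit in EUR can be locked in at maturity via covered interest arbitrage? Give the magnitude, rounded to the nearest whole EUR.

EUR 14,486

T = 1 year.
Route A — deposit NOK, sell forward: 5,300,000 × 1.053000 × 0.09286 = EUR 518,242.37.
Route B — convert at spot, deposit EUR: 5,300,000 × 0.09638 × 1.042900 = EUR 532,727.92.
The quoted forward undervalues NOK, so borrow NOK, convert to EUR at spot, deposit the EUR at 4.29%, and buy NOK forward at 0.09286 to cover the loan.
Arbitrage profit = |518,242.37 − 532,727.92| = EUR 14,486.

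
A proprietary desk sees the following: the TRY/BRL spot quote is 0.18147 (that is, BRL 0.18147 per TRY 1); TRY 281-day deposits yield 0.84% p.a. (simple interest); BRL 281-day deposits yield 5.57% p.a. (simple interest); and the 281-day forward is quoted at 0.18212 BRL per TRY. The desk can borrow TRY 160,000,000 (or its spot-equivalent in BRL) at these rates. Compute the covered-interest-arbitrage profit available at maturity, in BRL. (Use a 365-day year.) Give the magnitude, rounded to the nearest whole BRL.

BRL 952,630

T = 281/365 years.
Invest the TRY and cover forward: 160,000,000 × 1.0064668493 × 0.18212 = BRL 29,327,638.82.
Convert at spot and invest in BRL: 160,000,000 × 0.18147 × 1.0428813699 = BRL 30,280,269.15.
The quoted forward undervalues TRY, so borrow TRY, convert to BRL at spot, deposit the BRL at 5.57%, and buy TRY forward at 0.18212 to cover the loan.
The gap between the two covered legs is BRL 952,630.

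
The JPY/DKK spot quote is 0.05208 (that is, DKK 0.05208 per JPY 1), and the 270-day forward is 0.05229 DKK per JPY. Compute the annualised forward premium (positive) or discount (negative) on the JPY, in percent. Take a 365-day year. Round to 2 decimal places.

+0.55%

T = 270/365 years.
(F − S)/S = (0.05229 − 0.05208)/0.05208 = 0.0040323.
Annualise by dividing by T: 0.0040323 / (270/365) = 0.005451 → 0.55%.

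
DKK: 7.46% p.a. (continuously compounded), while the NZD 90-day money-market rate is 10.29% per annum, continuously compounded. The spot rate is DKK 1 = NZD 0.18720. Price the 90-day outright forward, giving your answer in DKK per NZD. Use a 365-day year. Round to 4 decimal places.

5.3047

T = 90/365 years.
NZD accumulates by e^(0.1029×90/365) = 1.0256972.
DKK accumulates by e^(0.0746×90/365) = 1.0185647.
CIP: F = S · (grow NZD)/(grow DKK) = 0.1872 × 1.0256972/1.0185647 = 0.1885109 NZD per DKK.
Invert for DKK per NZD: 1 / 0.1885109 = 5.3047.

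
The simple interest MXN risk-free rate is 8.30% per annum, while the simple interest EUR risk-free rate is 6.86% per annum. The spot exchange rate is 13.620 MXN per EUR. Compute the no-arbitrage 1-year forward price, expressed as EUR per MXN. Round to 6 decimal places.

T = 1 year.
Growth of 1 MXN over T: 1 + 0.0830×1 = 1.083000.
EUR accumulates by 1 + 0.0686×1 = 1.068600.
Forward (MXN per EUR) = 13.62 × 1.083000 / 1.068600 = 13.80354.
Quoted the other way: 1/13.80354 = 0.072445 EUR per MXN.

0.072445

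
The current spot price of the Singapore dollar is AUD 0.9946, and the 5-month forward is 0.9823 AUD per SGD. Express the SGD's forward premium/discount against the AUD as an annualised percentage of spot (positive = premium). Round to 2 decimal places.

-2.97%

T = 5/12 years.
Period premium: (0.9823 − 0.9946)/0.9946 = -0.0123668.
Per annum: -0.0123668 / (5/12) = -0.029680 = -2.97%.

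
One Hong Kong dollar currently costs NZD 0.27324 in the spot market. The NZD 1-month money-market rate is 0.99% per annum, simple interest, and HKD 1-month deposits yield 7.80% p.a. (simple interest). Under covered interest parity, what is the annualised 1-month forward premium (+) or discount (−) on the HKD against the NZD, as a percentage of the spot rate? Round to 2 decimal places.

-6.77%

T = 1/12 years.
CIP forward (NZD per HKD) = 0.27324 × 1.000825/1.006500 = 0.27169938.
(F − S)/S ÷ T = (0.27169938 − 0.27324)/0.27324/(1/12) = -0.067660 → -6.77%.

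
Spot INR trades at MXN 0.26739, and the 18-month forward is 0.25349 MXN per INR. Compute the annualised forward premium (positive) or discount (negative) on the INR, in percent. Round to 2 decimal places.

-3.47%

T = 18/12 years.
INR trades forward at -5.19840% vs spot over the period.
Annualise by dividing by T: -0.0519840 / (18/12) = -0.034656 → -3.47%.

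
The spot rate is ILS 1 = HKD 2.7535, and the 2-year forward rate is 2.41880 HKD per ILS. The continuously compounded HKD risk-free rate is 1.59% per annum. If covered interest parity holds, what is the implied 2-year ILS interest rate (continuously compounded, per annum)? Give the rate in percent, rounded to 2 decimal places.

T = 2 years.
By CIP, F/S equals the HKD-to-ILS growth ratio: 2.4188/2.7535 = 0.8784456.
The HKD side grows by e^(0.0159×2) = 1.032311.
Hence g_ILS = 1.1751564.
Take logs: ln 1.1751564 / 2 = 0.080701, so 8.07%.

8.07%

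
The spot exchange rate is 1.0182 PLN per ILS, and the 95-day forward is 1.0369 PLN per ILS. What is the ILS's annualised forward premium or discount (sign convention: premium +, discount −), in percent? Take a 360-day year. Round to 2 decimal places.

+6.96%

T = 95/360 years.
ILS trades forward at +1.83657% vs spot over the period.
Per annum: 0.0183657 / (95/360) = 0.069596 = 6.96%.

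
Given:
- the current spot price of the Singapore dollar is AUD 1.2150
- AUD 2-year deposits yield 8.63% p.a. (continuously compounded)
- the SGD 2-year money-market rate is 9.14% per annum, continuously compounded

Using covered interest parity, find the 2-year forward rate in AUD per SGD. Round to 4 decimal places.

1.2027

T = 2 years.
AUD growth factor: e^(0.0863×2) = 1.1883907.
SGD accumulates by e^(0.0914×2) = 1.2005743.
Forward (AUD per SGD) = 1.215 × 1.1883907 / 1.2005743 = 1.202670.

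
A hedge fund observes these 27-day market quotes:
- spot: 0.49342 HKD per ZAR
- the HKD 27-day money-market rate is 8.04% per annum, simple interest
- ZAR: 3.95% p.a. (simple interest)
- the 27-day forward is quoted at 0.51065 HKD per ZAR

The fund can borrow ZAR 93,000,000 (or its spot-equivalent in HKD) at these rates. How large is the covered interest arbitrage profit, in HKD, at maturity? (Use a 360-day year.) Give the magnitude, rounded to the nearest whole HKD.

T = 27/360 years.
Keep in ZAR, deliver into the forward: 93,000,000·1.0029625·0.51065 = HKD 47,631,140.46.
Swap to HKD now, deposit: 93,000,000·0.49342·1.006030 = HKD 46,164,765.00.
The quoted forward overvalues ZAR, so borrow HKD, buy ZAR at spot, deposit the ZAR at 3.95%, and sell the proceeds forward at 0.51065.
Profit = 47,631,140.46 − 46,164,765.00 = HKD 1,466,375.

HKD 1,466,375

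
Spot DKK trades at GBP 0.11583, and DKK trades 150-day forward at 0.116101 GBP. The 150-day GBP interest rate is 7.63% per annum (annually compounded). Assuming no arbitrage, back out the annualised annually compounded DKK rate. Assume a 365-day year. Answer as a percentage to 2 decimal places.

7.02%

T = 150/365 years.
CIP gives F = S · g_GBP/g_DKK, so g_GBP/g_DKK = 0.116101/0.11583 = 1.0023396.
GBP growth factor: (1 + 0.0763)^(150/365) = 1.0306787.
That pins the DKK growth at 1.028273.
Annualise: 1.028273^(365/150) − 1 = 0.070197 = 7.02%.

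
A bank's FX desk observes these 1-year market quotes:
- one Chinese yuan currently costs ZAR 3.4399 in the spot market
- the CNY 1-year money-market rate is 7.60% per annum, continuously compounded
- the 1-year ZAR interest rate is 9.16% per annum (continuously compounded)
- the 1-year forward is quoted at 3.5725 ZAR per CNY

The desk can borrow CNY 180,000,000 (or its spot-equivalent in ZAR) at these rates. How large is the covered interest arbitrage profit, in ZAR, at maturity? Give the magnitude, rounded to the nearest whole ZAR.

T = 1 year.
Invest the CNY and cover forward: 180,000,000 × 1.07896257416 × 3.5725 = ZAR 693,826,883.31.
Convert at spot and invest in ZAR: 180,000,000 × 3.4399 × 1.09592636385 = ZAR 678,577,877.82.
The quoted forward overvalues CNY, so borrow ZAR, buy CNY at spot, deposit the CNY at 7.60%, and sell the proceeds forward at 3.5725.
Arbitrage profit = |693,826,883.31 − 678,577,877.82| = ZAR 15,249,005.

ZAR 15,249,005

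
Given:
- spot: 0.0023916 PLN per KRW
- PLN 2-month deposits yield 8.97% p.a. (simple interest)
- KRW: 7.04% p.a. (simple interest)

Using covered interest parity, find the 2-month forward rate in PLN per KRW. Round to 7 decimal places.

0.0023992

T = 2/12 years.
PLN growth factor: 1 + 0.0897×2/12 = 1.014950.
Growth of 1 KRW over T: 1 + 0.0704×2/12 = 1.0117333.
CIP: F = S · (grow PLN)/(grow KRW) = 0.0023916 × 1.014950/1.0117333 = 0.002399204 PLN per KRW.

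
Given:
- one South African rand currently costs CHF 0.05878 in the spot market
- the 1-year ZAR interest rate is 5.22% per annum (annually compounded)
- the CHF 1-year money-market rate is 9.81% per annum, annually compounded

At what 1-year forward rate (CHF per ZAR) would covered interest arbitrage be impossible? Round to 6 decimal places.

0.061344

T = 1 year.
CHF accumulates by (1 + 0.0981)^1 = 1.098100.
ZAR growth factor: (1 + 0.0522)^1 = 1.052200.
Forward (CHF per ZAR) = 0.05878 × 1.098100 / 1.052200 = 0.06134415.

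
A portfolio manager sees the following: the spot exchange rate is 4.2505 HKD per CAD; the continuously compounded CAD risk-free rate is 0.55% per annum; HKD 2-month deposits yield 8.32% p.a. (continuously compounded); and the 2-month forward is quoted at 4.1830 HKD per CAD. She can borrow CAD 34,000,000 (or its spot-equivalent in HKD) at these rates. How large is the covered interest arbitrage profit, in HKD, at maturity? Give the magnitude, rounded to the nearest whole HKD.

HKD 4,182,498

T = 2/12 years.
Keep in CAD, deliver into the forward: 34,000,000·1.00091708693·4.1830 = HKD 142,352,429.94.
Swap to HKD now, deposit: 34,000,000·4.2505·1.01396325482 = HKD 146,534,927.70.
The quoted forward undervalues CAD, so borrow CAD, convert to HKD at spot, deposit the HKD at 8.32%, and buy CAD forward at 4.1830 to cover the loan.
Profit = 146,534,927.70 − 142,352,429.94 = HKD 4,182,498.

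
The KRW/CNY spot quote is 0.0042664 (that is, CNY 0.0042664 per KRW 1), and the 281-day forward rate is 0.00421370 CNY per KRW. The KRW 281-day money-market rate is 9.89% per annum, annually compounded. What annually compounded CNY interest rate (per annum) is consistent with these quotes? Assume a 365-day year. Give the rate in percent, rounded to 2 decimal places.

T = 281/365 years.
CIP gives F = S · g_CNY/g_KRW, so g_CNY/g_KRW = 0.0042137/0.0042664 = 0.9876477.
KRW growth factor: (1 + 0.0989)^(281/365) = 1.0753063.
That pins the CNY growth at 1.0620238.
Annualise: 1.0620238^(365/281) − 1 = 0.081301 = 8.13%.

8.13%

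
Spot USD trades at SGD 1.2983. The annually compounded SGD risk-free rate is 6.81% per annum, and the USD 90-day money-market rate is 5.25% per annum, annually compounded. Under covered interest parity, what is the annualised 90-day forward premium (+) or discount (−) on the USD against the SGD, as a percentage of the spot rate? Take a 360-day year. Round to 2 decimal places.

+1.47%

T = 90/360 years.
F = S · g_SGD/g_USD = 1.2983 × 1.0166067/1.0128742 = 1.3030843.
Annualised premium = (F − S)/S × (1/T) = (1.3030843 − 1.2983)/1.2983 ÷ (90/360) = 1.47%.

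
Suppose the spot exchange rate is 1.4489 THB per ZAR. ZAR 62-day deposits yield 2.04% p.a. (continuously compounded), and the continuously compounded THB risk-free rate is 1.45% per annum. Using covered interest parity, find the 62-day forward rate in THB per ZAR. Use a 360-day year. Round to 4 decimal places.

1.4474

T = 62/360 years.
THB growth factor: e^(0.0145×62/360) = 1.0025003.
Growth of 1 ZAR over T: e^(0.0204×62/360) = 1.0035195.
So F = 1.4489 × 1.0025003 / 1.0035195 = 1.447428 (THB/ZAR).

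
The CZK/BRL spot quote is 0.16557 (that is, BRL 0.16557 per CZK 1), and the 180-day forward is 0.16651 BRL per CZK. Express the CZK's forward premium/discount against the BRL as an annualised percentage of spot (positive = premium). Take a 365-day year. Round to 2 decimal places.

T = 180/365 years.
Period premium: (0.16651 − 0.16557)/0.16557 = 0.0056774.
Per annum: 0.0056774 / (180/365) = 0.011513 = 1.15%.

+1.15%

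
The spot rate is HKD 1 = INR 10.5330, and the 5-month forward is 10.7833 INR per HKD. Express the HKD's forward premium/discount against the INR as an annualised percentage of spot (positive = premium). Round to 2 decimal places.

T = 5/12 years.
HKD trades forward at +2.37634% vs spot over the period.
Annualise by dividing by T: 0.0237634 / (5/12) = 0.057032 → 5.70%.

+5.70%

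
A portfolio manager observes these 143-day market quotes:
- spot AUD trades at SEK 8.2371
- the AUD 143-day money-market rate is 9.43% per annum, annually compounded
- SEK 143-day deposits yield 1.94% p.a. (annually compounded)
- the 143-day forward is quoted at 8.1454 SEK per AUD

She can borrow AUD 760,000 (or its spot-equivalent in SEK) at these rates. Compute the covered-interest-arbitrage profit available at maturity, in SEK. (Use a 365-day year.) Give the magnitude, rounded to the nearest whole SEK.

SEK 105,466

T = 143/365 years.
Route A — deposit AUD, sell forward: 760,000 × 1.035935917 × 8.1454 = SEK 6,412,965.44.
Route B — convert at spot, deposit SEK: 760,000 × 8.2371 × 1.007556167 = SEK 6,307,499.09.
The quoted forward overvalues AUD, so borrow SEK, buy AUD at spot, deposit the AUD at 9.43%, and sell the proceeds forward at 8.1454.
The gap between the two covered legs is SEK 105,466.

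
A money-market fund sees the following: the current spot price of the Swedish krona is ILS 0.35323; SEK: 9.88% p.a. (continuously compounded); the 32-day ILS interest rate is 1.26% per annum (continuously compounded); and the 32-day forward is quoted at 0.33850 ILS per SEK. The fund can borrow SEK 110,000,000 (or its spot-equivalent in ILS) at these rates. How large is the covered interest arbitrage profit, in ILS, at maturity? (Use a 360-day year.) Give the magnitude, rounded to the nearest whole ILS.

ILS 1,335,396

T = 32/360 years.
Keep in SEK, deliver into the forward: 110,000,000·1.0088208991·0.33850 = ILS 37,563,446.18.
Swap to ILS now, deposit: 110,000,000·0.35323·1.0011206274 = ILS 38,898,842.31.
The quoted forward undervalues SEK, so borrow SEK, convert to ILS at spot, deposit the ILS at 1.26%, and buy SEK forward at 0.33850 to cover the loan.
Arbitrage profit = |37,563,446.18 − 38,898,842.31| = ILS 1,335,396.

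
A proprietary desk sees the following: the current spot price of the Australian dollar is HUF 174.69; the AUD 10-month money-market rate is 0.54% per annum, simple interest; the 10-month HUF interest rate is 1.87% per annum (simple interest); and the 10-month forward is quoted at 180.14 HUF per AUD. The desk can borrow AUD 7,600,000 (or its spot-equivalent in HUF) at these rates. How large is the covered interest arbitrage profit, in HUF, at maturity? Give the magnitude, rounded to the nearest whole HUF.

T = 10/12 years.
Invest the AUD and cover forward: 7,600,000 × 1.004500 × 180.14 = HUF 1,375,224,788.00.
Convert at spot and invest in HUF: 7,600,000 × 174.69 × 1.015583333333 = HUF 1,348,333,119.00.
The quoted forward overvalues AUD, so borrow HUF, buy AUD at spot, deposit the AUD at 0.54%, and sell the proceeds forward at 180.14.
Profit = 1,375,224,788.00 − 1,348,333,119.00 = HUF 26,891,669.

HUF 26,891,669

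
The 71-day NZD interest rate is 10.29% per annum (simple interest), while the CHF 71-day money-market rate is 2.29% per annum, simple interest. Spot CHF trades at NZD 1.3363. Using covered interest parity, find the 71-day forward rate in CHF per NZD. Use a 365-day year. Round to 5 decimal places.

0.73692

T = 71/365 years.
NZD accumulates by 1 + 0.1029×71/365 = 1.0200162.
Growth of 1 CHF over T: 1 + 0.0229×71/365 = 1.0044545.
CIP: F = S · (grow NZD)/(grow CHF) = 1.3363 × 1.0200162/1.0044545 = 1.357003 NZD per CHF.
Quoted the other way: 1/1.357003 = 0.73692 CHF per NZD.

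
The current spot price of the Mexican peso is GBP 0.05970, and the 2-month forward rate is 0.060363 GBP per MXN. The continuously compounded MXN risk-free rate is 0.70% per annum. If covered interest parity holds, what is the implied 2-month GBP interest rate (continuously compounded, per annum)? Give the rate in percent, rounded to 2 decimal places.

7.33%

T = 2/12 years.
CIP gives F = S · g_GBP/g_MXN, so g_GBP/g_MXN = 0.060363/0.0597 = 1.0111055.
The MXN side grows by e^(0.0070×2/12) = 1.0011673.
Hence g_GBP = 1.0122858.
Take logs: ln 1.0122858 / (2/12) = 0.073266, so 7.33%.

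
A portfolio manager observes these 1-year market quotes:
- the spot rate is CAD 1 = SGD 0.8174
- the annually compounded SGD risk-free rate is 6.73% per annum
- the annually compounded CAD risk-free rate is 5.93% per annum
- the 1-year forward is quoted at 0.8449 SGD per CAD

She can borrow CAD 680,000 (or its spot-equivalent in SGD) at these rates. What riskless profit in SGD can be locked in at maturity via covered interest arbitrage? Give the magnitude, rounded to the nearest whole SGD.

T = 1 year.
Invest the CAD and cover forward: 680,000 × 1.059300 × 0.8449 = SGD 608,601.75.
Convert at spot and invest in SGD: 680,000 × 0.8174 × 1.067300 = SGD 593,239.49.
The quoted forward overvalues CAD, so borrow SGD, buy CAD at spot, deposit the CAD at 5.93%, and sell the proceeds forward at 0.8449.
Arbitrage profit = |608,601.75 − 593,239.49| = SGD 15,362.

SGD 15,362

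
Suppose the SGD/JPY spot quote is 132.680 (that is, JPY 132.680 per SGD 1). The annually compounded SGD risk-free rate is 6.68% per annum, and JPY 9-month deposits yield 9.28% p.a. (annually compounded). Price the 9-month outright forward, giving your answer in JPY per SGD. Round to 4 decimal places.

135.0979

T = 9/12 years.
JPY growth factor: (1 + 0.0928)^(9/12) = 1.068822321.
SGD growth factor: (1 + 0.0668)^(9/12) = 1.049692889.
CIP: F = S · (grow JPY)/(grow SGD) = 132.68 × 1.068822321/1.049692889 = 135.097939 JPY per SGD.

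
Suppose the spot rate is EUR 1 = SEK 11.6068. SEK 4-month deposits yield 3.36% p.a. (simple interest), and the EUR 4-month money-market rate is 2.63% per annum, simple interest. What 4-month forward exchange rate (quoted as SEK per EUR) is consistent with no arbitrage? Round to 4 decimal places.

11.6348

T = 4/12 years.
SEK growth factor: 1 + 0.0336×4/12 = 1.011200.
EUR accumulates by 1 + 0.0263×4/12 = 1.00876667.
CIP: F = S · (grow SEK)/(grow EUR) = 11.6068 × 1.011200/1.00876667 = 11.634798 SEK per EUR.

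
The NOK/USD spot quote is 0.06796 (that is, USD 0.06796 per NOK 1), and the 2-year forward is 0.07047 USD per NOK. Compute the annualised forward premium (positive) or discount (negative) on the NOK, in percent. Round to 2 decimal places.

+1.85%

T = 2 years.
(F − S)/S = (0.07047 − 0.06796)/0.06796 = 0.0369335.
Per annum: 0.0369335 / 2 = 0.018467 = 1.85%.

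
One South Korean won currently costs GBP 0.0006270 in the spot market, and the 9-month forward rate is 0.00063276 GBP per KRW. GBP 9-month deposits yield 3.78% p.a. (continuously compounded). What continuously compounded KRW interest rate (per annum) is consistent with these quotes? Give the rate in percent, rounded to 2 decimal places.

T = 9/12 years.
F/S = 0.00063276/0.000627 = 1.0091866 = (growth of GBP) / (growth of KRW).
GBP growth factor: e^(0.0378×9/12) = 1.0287557.
That pins the KRW growth at 1.019391.
r = ln(1.019391)/(9/12) = 0.025607 → 2.56%.

2.56%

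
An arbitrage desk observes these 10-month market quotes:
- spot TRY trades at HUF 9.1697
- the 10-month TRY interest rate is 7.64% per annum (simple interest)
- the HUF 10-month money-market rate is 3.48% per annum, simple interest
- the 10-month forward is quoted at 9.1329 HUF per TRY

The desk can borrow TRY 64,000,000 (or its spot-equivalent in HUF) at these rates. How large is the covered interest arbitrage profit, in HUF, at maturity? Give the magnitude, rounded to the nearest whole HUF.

T = 10/12 years.
Invest the TRY and cover forward: 64,000,000 × 1.06366666667 × 9.1329 = HUF 621,719,123.20.
Convert at spot and invest in HUF: 64,000,000 × 9.1697 × 1.029000 = HUF 603,879,763.20.
The quoted forward overvalues TRY, so borrow HUF, buy TRY at spot, deposit the TRY at 7.64%, and sell the proceeds forward at 9.1329.
Profit = 621,719,123.20 − 603,879,763.20 = HUF 17,839,360.

HUF 17,839,360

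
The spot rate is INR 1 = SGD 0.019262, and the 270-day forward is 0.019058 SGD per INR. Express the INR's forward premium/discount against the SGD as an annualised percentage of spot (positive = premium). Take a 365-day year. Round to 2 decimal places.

T = 270/365 years.
Period premium: (0.019058 − 0.019262)/0.019262 = -0.0105908.
×(1/T) gives -1.43% p.a.

-1.43%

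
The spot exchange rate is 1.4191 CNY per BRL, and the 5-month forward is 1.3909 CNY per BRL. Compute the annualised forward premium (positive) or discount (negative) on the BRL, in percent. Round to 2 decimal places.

T = 5/12 years.
BRL trades forward at -1.98717% vs spot over the period.
Per annum: -0.0198717 / (5/12) = -0.047692 = -4.77%.

-4.77%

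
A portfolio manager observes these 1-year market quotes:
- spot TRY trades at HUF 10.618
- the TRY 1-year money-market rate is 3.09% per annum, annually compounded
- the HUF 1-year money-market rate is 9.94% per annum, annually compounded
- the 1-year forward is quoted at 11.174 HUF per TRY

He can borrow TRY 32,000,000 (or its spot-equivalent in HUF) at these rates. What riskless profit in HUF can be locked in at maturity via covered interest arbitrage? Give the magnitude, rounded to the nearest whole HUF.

HUF 4,932,883

T = 1 year.
Invest the TRY and cover forward: 32,000,000 × 1.030900 × 11.174 = HUF 368,616,851.20.
Convert at spot and invest in HUF: 32,000,000 × 10.618 × 1.099400 = HUF 373,549,734.40.
The quoted forward undervalues TRY, so borrow TRY, convert to HUF at spot, deposit the HUF at 9.94%, and buy TRY forward at 11.174 to cover the loan.
The gap between the two covered legs is HUF 4,932,883.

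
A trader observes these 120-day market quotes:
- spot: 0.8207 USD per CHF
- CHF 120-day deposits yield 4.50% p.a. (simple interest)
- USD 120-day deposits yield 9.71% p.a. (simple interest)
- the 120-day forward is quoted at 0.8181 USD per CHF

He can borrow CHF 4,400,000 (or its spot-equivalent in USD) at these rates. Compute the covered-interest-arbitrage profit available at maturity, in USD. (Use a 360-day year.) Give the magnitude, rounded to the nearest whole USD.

T = 120/360 years.
Keep in CHF, deliver into the forward: 4,400,000·1.015000·0.8181 = USD 3,653,634.60.
Swap to USD now, deposit: 4,400,000·0.8207·1.032366667 = USD 3,727,958.62.
The quoted forward undervalues CHF, so borrow CHF, convert to USD at spot, deposit the USD at 9.71%, and buy CHF forward at 0.8181 to cover the loan.
The gap between the two covered legs is USD 74,324.

USD 74,324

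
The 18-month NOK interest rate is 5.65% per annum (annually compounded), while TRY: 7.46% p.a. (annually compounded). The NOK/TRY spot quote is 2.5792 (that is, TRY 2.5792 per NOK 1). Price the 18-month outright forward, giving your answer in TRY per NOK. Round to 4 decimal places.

2.6458

T = 18/12 years.
TRY accumulates by (1 + 0.0746)^(18/12) = 1.1139617.
NOK accumulates by (1 + 0.0565)^(18/12) = 1.0859361.
CIP: F = S · (grow TRY)/(grow NOK) = 2.5792 × 1.1139617/1.0859361 = 2.645763 TRY per NOK.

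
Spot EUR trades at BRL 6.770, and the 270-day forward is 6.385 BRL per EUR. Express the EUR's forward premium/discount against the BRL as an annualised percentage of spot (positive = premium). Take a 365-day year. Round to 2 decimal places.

-7.69%

T = 270/365 years.
(F − S)/S = (6.385 − 6.77)/6.77 = -0.0568685.
×(1/T) gives -7.69% p.a.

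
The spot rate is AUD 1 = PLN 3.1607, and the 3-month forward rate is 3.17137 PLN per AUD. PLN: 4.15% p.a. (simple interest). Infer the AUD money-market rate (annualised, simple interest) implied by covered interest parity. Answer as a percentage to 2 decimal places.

2.79%

T = 3/12 years.
CIP gives F = S · g_PLN/g_AUD, so g_PLN/g_AUD = 3.17137/3.1607 = 1.0033758.
The PLN side grows by 1 + 0.0415×3/12 = 1.010375.
That pins the AUD growth at 1.0069757.
r = (1.0069757 − 1)/(3/12) = 0.027903 → 2.79%.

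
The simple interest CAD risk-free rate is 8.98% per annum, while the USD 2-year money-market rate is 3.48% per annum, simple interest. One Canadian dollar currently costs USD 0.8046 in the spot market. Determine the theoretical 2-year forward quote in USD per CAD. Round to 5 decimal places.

T = 2 years.
USD accumulates by 1 + 0.0348×2 = 1.069600.
CAD accumulates by 1 + 0.0898×2 = 1.179600.
CIP: F = S · (grow USD)/(grow CAD) = 0.8046 × 1.069600/1.179600 = 0.7295695 USD per CAD.

0.72957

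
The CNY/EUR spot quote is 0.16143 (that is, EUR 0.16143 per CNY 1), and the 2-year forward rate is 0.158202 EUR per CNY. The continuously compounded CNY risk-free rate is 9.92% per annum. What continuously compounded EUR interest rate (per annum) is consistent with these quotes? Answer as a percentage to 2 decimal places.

T = 2 years.
CIP gives F = S · g_EUR/g_CNY, so g_EUR/g_CNY = 0.158202/0.16143 = 0.9800037.
CNY growth factor: e^(0.0992×2) = 1.2194501.
That pins the EUR growth at 1.1950656.
Take logs: ln 1.1950656 / 2 = 0.089101, so 8.91%.

8.91%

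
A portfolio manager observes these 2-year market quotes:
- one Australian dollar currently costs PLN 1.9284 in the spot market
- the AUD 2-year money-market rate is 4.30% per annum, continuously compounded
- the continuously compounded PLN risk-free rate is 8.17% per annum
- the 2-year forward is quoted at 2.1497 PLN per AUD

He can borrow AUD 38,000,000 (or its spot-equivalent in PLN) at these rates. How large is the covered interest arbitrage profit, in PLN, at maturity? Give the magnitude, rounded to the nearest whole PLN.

PLN 2,737,938

T = 2 years.
Keep in AUD, deliver into the forward: 38,000,000·1.0898063283·2.1497 = PLN 89,024,753.23.
Swap to PLN now, deposit: 38,000,000·1.9284·1.1775075985 = PLN 86,286,814.81.
The quoted forward overvalues AUD, so borrow PLN, buy AUD at spot, deposit the AUD at 4.30%, and sell the proceeds forward at 2.1497.
Profit = 89,024,753.23 − 86,286,814.81 = PLN 2,737,938.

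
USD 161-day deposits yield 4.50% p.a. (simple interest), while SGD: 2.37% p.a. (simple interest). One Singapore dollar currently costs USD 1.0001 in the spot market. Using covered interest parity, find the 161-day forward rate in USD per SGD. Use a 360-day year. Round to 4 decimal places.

1.0095

T = 161/360 years.
USD accumulates by 1 + 0.0450×161/360 = 1.020125.
Growth of 1 SGD over T: 1 + 0.0237×161/360 = 1.0105992.
Forward (USD per SGD) = 1.0001 × 1.020125 / 1.0105992 = 1.009527.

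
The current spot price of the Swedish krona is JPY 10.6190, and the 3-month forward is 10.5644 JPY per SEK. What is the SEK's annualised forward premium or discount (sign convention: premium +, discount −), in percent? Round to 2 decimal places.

T = 3/12 years.
(F − S)/S = (10.5644 − 10.619)/10.619 = -0.0051417.
Annualise by dividing by T: -0.0051417 / (3/12) = -0.020567 → -2.06%.

-2.06%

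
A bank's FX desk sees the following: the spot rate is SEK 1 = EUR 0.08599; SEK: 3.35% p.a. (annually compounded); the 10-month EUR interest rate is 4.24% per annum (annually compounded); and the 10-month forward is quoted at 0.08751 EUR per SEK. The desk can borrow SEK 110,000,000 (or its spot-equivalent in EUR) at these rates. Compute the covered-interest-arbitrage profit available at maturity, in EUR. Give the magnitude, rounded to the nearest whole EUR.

T = 10/12 years.
Keep in SEK, deliver into the forward: 110,000,000·1.02783973·0.08751 = EUR 9,894,088.02.
Swap to EUR now, deposit: 110,000,000·0.08599·1.035210501 = EUR 9,791,952.61.
The quoted forward overvalues SEK, so borrow EUR, buy SEK at spot, deposit the SEK at 3.35%, and sell the proceeds forward at 0.08751.
The gap between the two covered legs is EUR 102,135.

EUR 102,135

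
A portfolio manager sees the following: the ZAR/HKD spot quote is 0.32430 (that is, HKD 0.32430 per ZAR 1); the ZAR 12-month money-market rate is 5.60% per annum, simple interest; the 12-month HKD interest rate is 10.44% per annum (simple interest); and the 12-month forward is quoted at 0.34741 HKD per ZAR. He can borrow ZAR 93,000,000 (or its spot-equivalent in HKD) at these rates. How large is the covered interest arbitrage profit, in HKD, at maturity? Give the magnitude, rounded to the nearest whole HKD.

T = 1 year.
Keep in ZAR, deliver into the forward: 93,000,000·1.056000·0.34741 = HKD 34,118,441.28.
Swap to HKD now, deposit: 93,000,000·0.32430·1.104400 = HKD 33,308,593.56.
The quoted forward overvalues ZAR, so borrow HKD, buy ZAR at spot, deposit the ZAR at 5.60%, and sell the proceeds forward at 0.34741.
Profit = 34,118,441.28 − 33,308,593.56 = HKD 809,848.

HKD 809,848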